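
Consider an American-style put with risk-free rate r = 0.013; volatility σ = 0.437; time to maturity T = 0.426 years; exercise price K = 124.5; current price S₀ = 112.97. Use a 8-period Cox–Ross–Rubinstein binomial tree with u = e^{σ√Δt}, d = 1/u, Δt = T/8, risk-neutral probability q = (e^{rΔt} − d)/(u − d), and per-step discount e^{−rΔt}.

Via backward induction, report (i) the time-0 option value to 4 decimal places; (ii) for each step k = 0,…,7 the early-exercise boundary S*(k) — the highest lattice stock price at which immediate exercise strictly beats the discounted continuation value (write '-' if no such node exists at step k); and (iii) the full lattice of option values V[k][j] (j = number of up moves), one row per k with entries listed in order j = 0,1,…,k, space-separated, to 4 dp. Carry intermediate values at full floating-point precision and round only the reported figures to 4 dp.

price = 20.0128
boundary = - - - - 75.4715 83.4791 92.3364 102.1335
tree:
20.0128
26.2732 13.2116
33.4516 18.4796 7.4834
41.2019 25.0443 11.3442 3.2820
49.0285 32.7226 16.7035 5.5136 0.8521
56.2681 41.0209 23.7165 9.0766 1.6343 0.0000
62.8132 49.0285 32.1636 14.5350 3.1345 0.0000 0.0000
68.7304 56.2681 41.0209 22.3665 6.0117 0.0000 0.0000 0.0000
74.0801 62.8132 49.0285 32.1636 11.5300 0.0000 0.0000 0.0000 0.0000

Δt=0.05325  u=1.10610  d=0.90408  q=0.47824  discount=0.99931
step 8 (expiry): payoffs max(K−S,0) = 74.0801 62.8132 49.0285 32.1636 11.5300 0.0000 0.0000 0.0000 0.0000
step 7: (k=7,j=0): S=55.7696, (K−S)⁺=68.7304, hold=68.6443 ⇒ V=68.7304 exercise | (k=7,j=1): S=68.2319, (K−S)⁺=56.2681, hold=56.1819 ⇒ V=56.2681 exercise | (k=7,j=2): S=83.4791, (K−S)⁺=41.0209, hold=40.9347 ⇒ V=41.0209 exercise | (k=7,j=3): S=102.1335, (K−S)⁺=22.3665, hold=22.2804 ⇒ V=22.3665 exercise | (k=7,j=4): S=124.9563, (K−S)⁺=0.0000, hold=6.0117 ⇒ V=6.0117 continue | (k=7,j=5): S=152.8792, (K−S)⁺=0.0000, hold=0.0000 ⇒ V=0.0000 continue | (k=7,j=6): S=187.0418, (K−S)⁺=0.0000, hold=0.0000 ⇒ V=0.0000 continue | (k=7,j=7): S=228.8384, (K−S)⁺=0.0000, hold=0.0000 ⇒ V=0.0000 continue  boundary S*=102.1335
step 6: (k=6,j=0): S=61.6868, (K−S)⁺=62.8132, hold=62.7270 ⇒ V=62.8132 exercise | (k=6,j=1): S=75.4715, (K−S)⁺=49.0285, hold=48.9424 ⇒ V=49.0285 exercise | (k=6,j=2): S=92.3364, (K−S)⁺=32.1636, hold=32.0774 ⇒ V=32.1636 exercise | (k=6,j=3): S=112.9700, (K−S)⁺=11.5300, hold=14.5350 ⇒ V=14.5350 continue | (k=6,j=4): S=138.2144, (K−S)⁺=0.0000, hold=3.1345 ⇒ V=3.1345 continue | (k=6,j=5): S=169.1000, (K−S)⁺=0.0000, hold=0.0000 ⇒ V=0.0000 continue | (k=6,j=6): S=206.8873, (K−S)⁺=0.0000, hold=0.0000 ⇒ V=0.0000 continue  boundary S*=92.3364
step 5: (k=5,j=0): S=68.2319, (K−S)⁺=56.2681, hold=56.1819 ⇒ V=56.2681 exercise | (k=5,j=1): S=83.4791, (K−S)⁺=41.0209, hold=40.9347 ⇒ V=41.0209 exercise | (k=5,j=2): S=102.1335, (K−S)⁺=22.3665, hold=23.7165 ⇒ V=23.7165 continue | (k=5,j=3): S=124.9563, (K−S)⁺=0.0000, hold=9.0766 ⇒ V=9.0766 continue | (k=5,j=4): S=152.8792, (K−S)⁺=0.0000, hold=1.6343 ⇒ V=1.6343 continue | (k=5,j=5): S=187.0418, (K−S)⁺=0.0000, hold=0.0000 ⇒ V=0.0000 continue  boundary S*=83.4791
step 4: (k=4,j=0): S=75.4715, (K−S)⁺=49.0285, hold=48.9424 ⇒ V=49.0285 exercise | (k=4,j=1): S=92.3364, (K−S)⁺=32.1636, hold=32.7226 ⇒ V=32.7226 continue | (k=4,j=2): S=112.9700, (K−S)⁺=11.5300, hold=16.7035 ⇒ V=16.7035 continue | (k=4,j=3): S=138.2144, (K−S)⁺=0.0000, hold=5.5136 ⇒ V=5.5136 continue | (k=4,j=4): S=169.1000, (K−S)⁺=0.0000, hold=0.8521 ⇒ V=0.8521 continue  boundary S*=75.4715
step 3: (k=3,j=0): S=83.4791, (K−S)⁺=41.0209, hold=41.2019 ⇒ V=41.2019 continue | (k=3,j=1): S=102.1335, (K−S)⁺=22.3665, hold=25.0443 ⇒ V=25.0443 continue | (k=3,j=2): S=124.9563, (K−S)⁺=0.0000, hold=11.3442 ⇒ V=11.3442 continue | (k=3,j=3): S=152.8792, (K−S)⁺=0.0000, hold=3.2820 ⇒ V=3.2820 continue  boundary S*=-
step 2: (k=2,j=0): S=92.3364, (K−S)⁺=32.1636, hold=33.4516 ⇒ V=33.4516 continue | (k=2,j=1): S=112.9700, (K−S)⁺=11.5300, hold=18.4796 ⇒ V=18.4796 continue | (k=2,j=2): S=138.2144, (K−S)⁺=0.0000, hold=7.4834 ⇒ V=7.4834 continue  boundary S*=-
step 1: (k=1,j=0): S=102.1335, (K−S)⁺=22.3665, hold=26.2732 ⇒ V=26.2732 continue | (k=1,j=1): S=124.9563, (K−S)⁺=0.0000, hold=13.2116 ⇒ V=13.2116 continue  boundary S*=-
step 0: (k=0,j=0): S=112.9700, (K−S)⁺=11.5300, hold=20.0128 ⇒ V=20.0128 continue  boundary S*=-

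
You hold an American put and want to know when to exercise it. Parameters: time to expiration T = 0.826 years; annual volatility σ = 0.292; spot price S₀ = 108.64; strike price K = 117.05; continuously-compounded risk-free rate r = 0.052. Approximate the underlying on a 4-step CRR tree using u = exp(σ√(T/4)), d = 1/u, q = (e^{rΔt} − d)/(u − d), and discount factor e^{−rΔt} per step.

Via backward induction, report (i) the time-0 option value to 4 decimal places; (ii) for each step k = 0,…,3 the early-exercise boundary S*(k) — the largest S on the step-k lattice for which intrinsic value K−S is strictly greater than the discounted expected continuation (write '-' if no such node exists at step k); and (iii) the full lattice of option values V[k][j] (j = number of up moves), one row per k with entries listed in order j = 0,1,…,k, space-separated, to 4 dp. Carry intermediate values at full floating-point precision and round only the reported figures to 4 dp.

price = 14.7440
boundary = - - 83.3173 95.1399
tree:
14.7440
22.8308 7.2080
33.7327 12.7342 1.9971
44.0861 21.9101 4.0982 0.0000
53.1529 33.7327 8.4100 0.0000 0.0000

params: Δt=0.20650 u=1.14190 d=0.87574 q=0.50744 e^(-rΔt)=0.98932
t_4 payoffs: 53.1529 33.7327 8.4100 0.0000 0.0000
t_3: node(3,0) S=72.9639 payoff=44.0861 vs cont=42.8359 → 44.0861 [stop]  node(3,1) S=95.1399 payoff=21.9101 vs cont=20.6600 → 21.9101 [stop]  node(3,2) S=124.0558 payoff=0.0000 vs cont=4.0982 → 4.0982 [wait]  node(3,3) S=161.7600 payoff=0.0000 vs cont=0.0000 → 0.0000 [wait]  ⇒ S*(3)=95.1399
t_2: node(2,0) S=83.3173 payoff=33.7327 vs cont=32.4825 → 33.7327 [stop]  node(2,1) S=108.6400 payoff=8.4100 vs cont=12.7342 → 12.7342 [wait]  node(2,2) S=141.6590 payoff=0.0000 vs cont=1.9971 → 1.9971 [wait]  ⇒ S*(2)=83.3173
t_1: node(1,0) S=95.1399 payoff=21.9101 vs cont=22.8308 → 22.8308 [wait]  node(1,1) S=124.0558 payoff=0.0000 vs cont=7.2080 → 7.2080 [wait]  ⇒ S*(1)=-
t_0: node(0,0) S=108.6400 payoff=8.4100 vs cont=14.7440 → 14.7440 [wait]  ⇒ S*(0)=-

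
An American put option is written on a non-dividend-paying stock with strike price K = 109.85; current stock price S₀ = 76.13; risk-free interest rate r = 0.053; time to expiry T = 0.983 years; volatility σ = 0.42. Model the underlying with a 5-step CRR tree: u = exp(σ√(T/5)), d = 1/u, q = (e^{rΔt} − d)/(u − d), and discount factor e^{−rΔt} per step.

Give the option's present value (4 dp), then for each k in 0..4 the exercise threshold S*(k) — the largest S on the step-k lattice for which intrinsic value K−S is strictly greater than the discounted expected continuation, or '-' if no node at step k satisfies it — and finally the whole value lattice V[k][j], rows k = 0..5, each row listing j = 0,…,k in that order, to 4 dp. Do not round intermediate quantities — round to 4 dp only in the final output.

Δt=0.19660  u=1.20469  d=0.83009  q=0.48154  discount=0.98963
step 5 (expiry): payoffs max(K−S,0) = 79.8466 66.3064 46.6556 18.1366 0.0000 0.0000
step 4: (k=4,j=0): S=36.1449, (K−S)⁺=73.7051, hold=72.5664 ⇒ V=73.7051 exercise | (k=4,j=1): S=52.4568, (K−S)⁺=57.3932, hold=56.2545 ⇒ V=57.3932 exercise | (k=4,j=2): S=76.1300, (K−S)⁺=33.7200, hold=32.5813 ⇒ V=33.7200 exercise | (k=4,j=3): S=110.4867, (K−S)⁺=0.0000, hold=9.3057 ⇒ V=9.3057 continue | (k=4,j=4): S=160.3482, (K−S)⁺=0.0000, hold=0.0000 ⇒ V=0.0000 continue  boundary S*=76.1300
step 3: (k=3,j=0): S=43.5436, (K−S)⁺=66.3064, hold=65.1677 ⇒ V=66.3064 exercise | (k=3,j=1): S=63.1944, (K−S)⁺=46.6556, hold=45.5169 ⇒ V=46.6556 exercise | (k=3,j=2): S=91.7134, (K−S)⁺=18.1366, hold=21.7359 ⇒ V=21.7359 continue | (k=3,j=3): S=133.1027, (K−S)⁺=0.0000, hold=4.7746 ⇒ V=4.7746 continue  boundary S*=63.1944
step 2: (k=2,j=0): S=52.4568, (K−S)⁺=57.3932, hold=56.2545 ⇒ V=57.3932 exercise | (k=2,j=1): S=76.1300, (K−S)⁺=33.7200, hold=34.2966 ⇒ V=34.2966 continue | (k=2,j=2): S=110.4867, (K−S)⁺=0.0000, hold=13.4277 ⇒ V=13.4277 continue  boundary S*=52.4568
step 1: (k=1,j=0): S=63.1944, (K−S)⁺=46.6556, hold=45.7917 ⇒ V=46.6556 exercise | (k=1,j=1): S=91.7134, (K−S)⁺=18.1366, hold=23.9961 ⇒ V=23.9961 continue  boundary S*=63.1944
step 0: (k=0,j=0): S=76.1300, (K−S)⁺=33.7200, hold=35.3737 ⇒ V=35.3737 continue  boundary S*=-

price = 35.3737
boundary = - 63.1944 52.4568 63.1944 76.1300
tree:
35.3737
46.6556 23.9961
57.3932 34.2966 13.4277
66.3064 46.6556 21.7359 4.7746
73.7051 57.3932 33.7200 9.3057 0.0000
79.8466 66.3064 46.6556 18.1366 0.0000 0.0000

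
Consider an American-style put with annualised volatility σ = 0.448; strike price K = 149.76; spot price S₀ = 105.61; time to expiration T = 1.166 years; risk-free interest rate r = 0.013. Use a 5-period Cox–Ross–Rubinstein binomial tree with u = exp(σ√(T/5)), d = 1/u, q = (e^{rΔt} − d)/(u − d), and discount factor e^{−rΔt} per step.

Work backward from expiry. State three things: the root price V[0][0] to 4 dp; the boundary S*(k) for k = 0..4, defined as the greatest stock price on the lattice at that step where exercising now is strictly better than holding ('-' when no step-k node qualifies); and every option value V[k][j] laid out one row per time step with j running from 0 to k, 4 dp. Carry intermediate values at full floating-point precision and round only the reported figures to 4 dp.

params: Δt=0.23320 u=1.24153 d=0.80546 q=0.45309 e^(-rΔt)=0.99697
t_5 payoffs: 113.9567 94.5731 64.6955 18.6422 0.0000 0.0000
t_4: node(4,0) S=44.4508 payoff=105.3092 vs cont=104.8559 → 105.3092 [stop]  node(4,1) S=68.5160 payoff=81.2440 vs cont=80.7907 → 81.2440 [stop]  node(4,2) S=105.6100 payoff=44.1500 vs cont=43.6967 → 44.1500 [stop]  node(4,3) S=162.7863 payoff=0.0000 vs cont=10.1648 → 10.1648 [wait]  node(4,4) S=250.9174 payoff=0.0000 vs cont=0.0000 → 0.0000 [wait]  ⇒ S*(4)=105.6100
t_3: node(3,0) S=55.1869 payoff=94.5731 vs cont=94.1198 → 94.5731 [stop]  node(3,1) S=85.0645 payoff=64.6955 vs cont=64.2421 → 64.6955 [stop]  node(3,2) S=131.1178 payoff=18.6422 vs cont=28.6647 → 28.6647 [wait]  node(3,3) S=202.1038 payoff=0.0000 vs cont=5.5424 → 5.5424 [wait]  ⇒ S*(3)=85.0645
t_2: node(2,0) S=68.5160 payoff=81.2440 vs cont=80.7907 → 81.2440 [stop]  node(2,1) S=105.6100 payoff=44.1500 vs cont=48.2240 → 48.2240 [wait]  node(2,2) S=162.7863 payoff=0.0000 vs cont=18.1333 → 18.1333 [wait]  ⇒ S*(2)=68.5160
t_1: node(1,0) S=85.0645 payoff=64.6955 vs cont=66.0824 → 66.0824 [wait]  node(1,1) S=131.1178 payoff=18.6422 vs cont=34.4856 → 34.4856 [wait]  ⇒ S*(1)=-
t_0: node(0,0) S=105.6100 payoff=44.1500 vs cont=51.6096 → 51.6096 [wait]  ⇒ S*(0)=-

price = 51.6096
boundary = - - 68.5160 85.0645 105.6100
tree:
51.6096
66.0824 34.4856
81.2440 48.2240 18.1333
94.5731 64.6955 28.6647 5.5424
105.3092 81.2440 44.1500 10.1648 0.0000
113.9567 94.5731 64.6955 18.6422 0.0000 0.0000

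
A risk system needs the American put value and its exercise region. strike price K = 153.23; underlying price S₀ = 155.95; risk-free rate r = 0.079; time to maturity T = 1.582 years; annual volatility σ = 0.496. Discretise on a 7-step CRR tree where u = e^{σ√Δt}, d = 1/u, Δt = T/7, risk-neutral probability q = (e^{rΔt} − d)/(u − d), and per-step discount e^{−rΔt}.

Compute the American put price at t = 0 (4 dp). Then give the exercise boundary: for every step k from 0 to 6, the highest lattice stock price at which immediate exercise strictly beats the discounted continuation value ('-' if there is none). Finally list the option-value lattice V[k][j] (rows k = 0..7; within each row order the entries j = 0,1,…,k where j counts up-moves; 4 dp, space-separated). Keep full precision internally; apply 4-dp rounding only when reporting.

params: Δt=0.22600 u=1.26592 d=0.78994 q=0.47917 e^(-rΔt)=0.98230
t_7 payoffs: 123.2969 105.2609 76.3575 30.0385 0.0000 0.0000 0.0000 0.0000
t_6: node(6,0) S=37.8928 payoff=115.3372 vs cont=112.6257 → 115.3372 [stop]  node(6,1) S=60.7248 payoff=92.5052 vs cont=89.7937 → 92.5052 [stop]  node(6,2) S=97.3141 payoff=55.9159 vs cont=53.2044 → 55.9159 [stop]  node(6,3) S=155.9500 payoff=0.0000 vs cont=15.3681 → 15.3681 [wait]  node(6,4) S=249.9165 payoff=0.0000 vs cont=0.0000 → 0.0000 [wait]  node(6,5) S=400.5018 payoff=0.0000 vs cont=0.0000 → 0.0000 [wait]  node(6,6) S=641.8212 payoff=0.0000 vs cont=0.0000 → 0.0000 [wait]  ⇒ S*(6)=97.3141
t_5: node(5,0) S=47.9691 payoff=105.2609 vs cont=102.5494 → 105.2609 [stop]  node(5,1) S=76.8725 payoff=76.3575 vs cont=73.6460 → 76.3575 [stop]  node(5,2) S=123.1915 payoff=30.0385 vs cont=35.8410 → 35.8410 [wait]  node(5,3) S=197.4195 payoff=0.0000 vs cont=7.8625 → 7.8625 [wait]  node(5,4) S=316.3732 payoff=0.0000 vs cont=0.0000 → 0.0000 [wait]  node(5,5) S=507.0015 payoff=0.0000 vs cont=0.0000 → 0.0000 [wait]  ⇒ S*(5)=76.8725
t_4: node(4,0) S=60.7248 payoff=92.5052 vs cont=89.7937 → 92.5052 [stop]  node(4,1) S=97.3141 payoff=55.9159 vs cont=55.9355 → 55.9355 [wait]  node(4,2) S=155.9500 payoff=0.0000 vs cont=22.0376 → 22.0376 [wait]  node(4,3) S=249.9165 payoff=0.0000 vs cont=4.0226 → 4.0226 [wait]  node(4,4) S=400.5018 payoff=0.0000 vs cont=0.0000 → 0.0000 [wait]  ⇒ S*(4)=60.7248
t_3: node(3,0) S=76.8725 payoff=76.3575 vs cont=73.6553 → 76.3575 [stop]  node(3,1) S=123.1915 payoff=30.0385 vs cont=38.9903 → 38.9903 [wait]  node(3,2) S=197.4195 payoff=0.0000 vs cont=13.1681 → 13.1681 [wait]  node(3,3) S=316.3732 payoff=0.0000 vs cont=2.0580 → 2.0580 [wait]  ⇒ S*(3)=76.8725
t_2: node(2,0) S=97.3141 payoff=55.9159 vs cont=57.4179 → 57.4179 [wait]  node(2,1) S=155.9500 payoff=0.0000 vs cont=26.1461 → 26.1461 [wait]  node(2,2) S=249.9165 payoff=0.0000 vs cont=7.7057 → 7.7057 [wait]  ⇒ S*(2)=-
t_1: node(1,0) S=123.1915 payoff=30.0385 vs cont=41.6825 → 41.6825 [wait]  node(1,1) S=197.4195 payoff=0.0000 vs cont=17.0037 → 17.0037 [wait]  ⇒ S*(1)=-
t_0: node(0,0) S=155.9500 payoff=0.0000 vs cont=29.3288 → 29.3288 [wait]  ⇒ S*(0)=-

price = 29.3288
boundary = - - - 76.8725 60.7248 76.8725 97.3141
tree:
29.3288
41.6825 17.0037
57.4179 26.1461 7.7057
76.3575 38.9903 13.1681 2.0580
92.5052 55.9355 22.0376 4.0226 0.0000
105.2609 76.3575 35.8410 7.8625 0.0000 0.0000
115.3372 92.5052 55.9159 15.3681 0.0000 0.0000 0.0000
123.2969 105.2609 76.3575 30.0385 0.0000 0.0000 0.0000 0.0000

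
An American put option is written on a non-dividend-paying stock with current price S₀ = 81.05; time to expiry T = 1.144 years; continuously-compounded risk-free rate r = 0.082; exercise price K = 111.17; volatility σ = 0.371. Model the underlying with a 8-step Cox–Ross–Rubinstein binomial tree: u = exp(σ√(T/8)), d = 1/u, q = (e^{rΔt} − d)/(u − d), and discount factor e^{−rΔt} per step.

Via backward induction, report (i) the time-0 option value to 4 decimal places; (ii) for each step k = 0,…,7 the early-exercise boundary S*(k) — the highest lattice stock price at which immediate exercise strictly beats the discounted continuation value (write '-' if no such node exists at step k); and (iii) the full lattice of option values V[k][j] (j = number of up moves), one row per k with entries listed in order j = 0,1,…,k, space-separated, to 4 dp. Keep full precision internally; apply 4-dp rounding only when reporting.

price = 30.6869
boundary = - 70.4407 61.2202 70.4407 81.0500 70.4407 81.0500 93.2572
tree:
30.6869
40.7293 21.6314
49.9498 30.2433 13.7567
57.9635 40.7293 20.7459 7.2775
64.9281 49.9498 30.1200 12.1090 2.7465
70.9811 57.9635 40.7293 19.5261 5.1751 0.4477
76.2417 64.9281 49.9498 30.1200 9.6743 0.9185 0.0000
80.8138 70.9811 57.9635 40.7293 17.9128 1.8847 0.0000 0.0000
84.7873 76.2417 64.9281 49.9498 30.1200 3.8671 0.0000 0.0000 0.0000

Δt=0.14300  u=1.15061  d=0.86910  q=0.50688  discount=0.98834
step 8 (expiry): payoffs max(K−S,0) = 84.7873 76.2417 64.9281 49.9498 30.1200 3.8671 0.0000 0.0000 0.0000
step 7: (k=7,j=0): S=30.3562, (K−S)⁺=80.8138, hold=79.5178 ⇒ V=80.8138 exercise | (k=7,j=1): S=40.1889, (K−S)⁺=70.9811, hold=69.6851 ⇒ V=70.9811 exercise | (k=7,j=2): S=53.2065, (K−S)⁺=57.9635, hold=56.6675 ⇒ V=57.9635 exercise | (k=7,j=3): S=70.4407, (K−S)⁺=40.7293, hold=39.4333 ⇒ V=40.7293 exercise | (k=7,j=4): S=93.2572, (K−S)⁺=17.9128, hold=16.6168 ⇒ V=17.9128 exercise | (k=7,j=5): S=123.4642, (K−S)⁺=0.0000, hold=1.8847 ⇒ V=1.8847 continue | (k=7,j=6): S=163.4555, (K−S)⁺=0.0000, hold=0.0000 ⇒ V=0.0000 continue | (k=7,j=7): S=216.4005, (K−S)⁺=0.0000, hold=0.0000 ⇒ V=0.0000 continue  boundary S*=93.2572
step 6: (k=6,j=0): S=34.9283, (K−S)⁺=76.2417, hold=74.9458 ⇒ V=76.2417 exercise | (k=6,j=1): S=46.2419, (K−S)⁺=64.9281, hold=63.6321 ⇒ V=64.9281 exercise | (k=6,j=2): S=61.2202, (K−S)⁺=49.9498, hold=48.6539 ⇒ V=49.9498 exercise | (k=6,j=3): S=81.0500, (K−S)⁺=30.1200, hold=28.8240 ⇒ V=30.1200 exercise | (k=6,j=4): S=107.3029, (K−S)⁺=3.8671, hold=9.6743 ⇒ V=9.6743 continue | (k=6,j=5): S=142.0595, (K−S)⁺=0.0000, hold=0.9185 ⇒ V=0.9185 continue | (k=6,j=6): S=188.0740, (K−S)⁺=0.0000, hold=0.0000 ⇒ V=0.0000 continue  boundary S*=81.0500
step 5: (k=5,j=0): S=40.1889, (K−S)⁺=70.9811, hold=69.6851 ⇒ V=70.9811 exercise | (k=5,j=1): S=53.2065, (K−S)⁺=57.9635, hold=56.6675 ⇒ V=57.9635 exercise | (k=5,j=2): S=70.4407, (K−S)⁺=40.7293, hold=39.4333 ⇒ V=40.7293 exercise | (k=5,j=3): S=93.2572, (K−S)⁺=17.9128, hold=19.5261 ⇒ V=19.5261 continue | (k=5,j=4): S=123.4642, (K−S)⁺=0.0000, hold=5.1751 ⇒ V=5.1751 continue | (k=5,j=5): S=163.4555, (K−S)⁺=0.0000, hold=0.4477 ⇒ V=0.4477 continue  boundary S*=70.4407
step 4: (k=4,j=0): S=46.2419, (K−S)⁺=64.9281, hold=63.6321 ⇒ V=64.9281 exercise | (k=4,j=1): S=61.2202, (K−S)⁺=49.9498, hold=48.6539 ⇒ V=49.9498 exercise | (k=4,j=2): S=81.0500, (K−S)⁺=30.1200, hold=29.6323 ⇒ V=30.1200 exercise | (k=4,j=3): S=107.3029, (K−S)⁺=3.8671, hold=12.1090 ⇒ V=12.1090 continue | (k=4,j=4): S=142.0595, (K−S)⁺=0.0000, hold=2.7465 ⇒ V=2.7465 continue  boundary S*=81.0500
step 3: (k=3,j=0): S=53.2065, (K−S)⁺=57.9635, hold=56.6675 ⇒ V=57.9635 exercise | (k=3,j=1): S=70.4407, (K−S)⁺=40.7293, hold=39.4333 ⇒ V=40.7293 exercise | (k=3,j=2): S=93.2572, (K−S)⁺=17.9128, hold=20.7459 ⇒ V=20.7459 continue | (k=3,j=3): S=123.4642, (K−S)⁺=0.0000, hold=7.2775 ⇒ V=7.2775 continue  boundary S*=70.4407
step 2: (k=2,j=0): S=61.2202, (K−S)⁺=49.9498, hold=48.6539 ⇒ V=49.9498 exercise | (k=2,j=1): S=81.0500, (K−S)⁺=30.1200, hold=30.2433 ⇒ V=30.2433 continue | (k=2,j=2): S=107.3029, (K−S)⁺=3.8671, hold=13.7567 ⇒ V=13.7567 continue  boundary S*=61.2202
step 1: (k=1,j=0): S=70.4407, (K−S)⁺=40.7293, hold=39.4951 ⇒ V=40.7293 exercise | (k=1,j=1): S=93.2572, (K−S)⁺=17.9128, hold=21.6314 ⇒ V=21.6314 continue  boundary S*=70.4407
step 0: (k=0,j=0): S=81.0500, (K−S)⁺=30.1200, hold=30.6869 ⇒ V=30.6869 continue  boundary S*=-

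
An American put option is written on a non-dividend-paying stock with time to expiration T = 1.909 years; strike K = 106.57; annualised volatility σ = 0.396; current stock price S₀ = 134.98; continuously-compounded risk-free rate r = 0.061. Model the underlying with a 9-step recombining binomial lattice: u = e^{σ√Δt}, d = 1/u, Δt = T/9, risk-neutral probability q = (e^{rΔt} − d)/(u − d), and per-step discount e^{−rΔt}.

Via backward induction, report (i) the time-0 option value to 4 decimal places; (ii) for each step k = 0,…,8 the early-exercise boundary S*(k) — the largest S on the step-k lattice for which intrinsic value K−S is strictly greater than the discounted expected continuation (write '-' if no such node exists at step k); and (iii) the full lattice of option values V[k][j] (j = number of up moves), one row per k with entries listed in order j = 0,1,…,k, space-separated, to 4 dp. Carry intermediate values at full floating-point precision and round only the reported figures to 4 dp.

price = 10.0587
boundary = - - - - 65.0793 54.2296 65.0793 78.0998 65.0793
tree:
10.0587
14.9902 5.1940
21.7477 8.3563 2.0411
30.5830 13.1310 3.6094 0.4634
41.4907 20.0445 6.2854 0.9204 0.0000
52.3404 29.5080 10.7288 1.8284 0.0000 0.0000
61.3813 41.4907 17.8223 3.6320 0.0000 0.0000 0.0000
68.9149 52.3404 28.4702 7.2149 0.0000 0.0000 0.0000 0.0000
75.1926 61.3813 41.4907 14.3321 0.0000 0.0000 0.0000 0.0000 0.0000
80.4237 68.9149 52.3404 28.4702 0.0000 0.0000 0.0000 0.0000 0.0000 0.0000

params: Δt=0.21211 u=1.20007 d=0.83328 q=0.49004 e^(-rΔt)=0.98714
t_9 payoffs: 80.4237 68.9149 52.3404 28.4702 0.0000 0.0000 0.0000 0.0000 0.0000 0.0000
t_8: node(8,0) S=31.3774 payoff=75.1926 vs cont=73.8226 → 75.1926 [stop]  node(8,1) S=45.1887 payoff=61.3813 vs cont=60.0113 → 61.3813 [stop]  node(8,2) S=65.0793 payoff=41.4907 vs cont=40.1207 → 41.4907 [stop]  node(8,3) S=93.7252 payoff=12.8448 vs cont=14.3321 → 14.3321 [wait]  node(8,4) S=134.9800 payoff=0.0000 vs cont=0.0000 → 0.0000 [wait]  node(8,5) S=194.3939 payoff=0.0000 vs cont=0.0000 → 0.0000 [wait]  node(8,6) S=279.9598 payoff=0.0000 vs cont=0.0000 → 0.0000 [wait]  node(8,7) S=403.1892 payoff=0.0000 vs cont=0.0000 → 0.0000 [wait]  node(8,8) S=580.6601 payoff=0.0000 vs cont=0.0000 → 0.0000 [wait]  ⇒ S*(8)=65.0793
t_7: node(7,0) S=37.6551 payoff=68.9149 vs cont=67.5449 → 68.9149 [stop]  node(7,1) S=54.2296 payoff=52.3404 vs cont=50.9704 → 52.3404 [stop]  node(7,2) S=78.0998 payoff=28.4702 vs cont=27.8197 → 28.4702 [stop]  node(7,3) S=112.4768 payoff=0.0000 vs cont=7.2149 → 7.2149 [wait]  node(7,4) S=161.9854 payoff=0.0000 vs cont=0.0000 → 0.0000 [wait]  node(7,5) S=233.2862 payoff=0.0000 vs cont=0.0000 → 0.0000 [wait]  node(7,6) S=335.9714 payoff=0.0000 vs cont=0.0000 → 0.0000 [wait]  node(7,7) S=483.8552 payoff=0.0000 vs cont=0.0000 → 0.0000 [wait]  ⇒ S*(7)=78.0998
t_6: node(6,0) S=45.1887 payoff=61.3813 vs cont=60.0113 → 61.3813 [stop]  node(6,1) S=65.0793 payoff=41.4907 vs cont=40.1207 → 41.4907 [stop]  node(6,2) S=93.7252 payoff=12.8448 vs cont=17.8223 → 17.8223 [wait]  node(6,3) S=134.9800 payoff=0.0000 vs cont=3.6320 → 3.6320 [wait]  node(6,4) S=194.3939 payoff=0.0000 vs cont=0.0000 → 0.0000 [wait]  node(6,5) S=279.9598 payoff=0.0000 vs cont=0.0000 → 0.0000 [wait]  node(6,6) S=403.1892 payoff=0.0000 vs cont=0.0000 → 0.0000 [wait]  ⇒ S*(6)=65.0793
t_5: node(5,0) S=54.2296 payoff=52.3404 vs cont=50.9704 → 52.3404 [stop]  node(5,1) S=78.0998 payoff=28.4702 vs cont=29.5080 → 29.5080 [wait]  node(5,2) S=112.4768 payoff=0.0000 vs cont=10.7288 → 10.7288 [wait]  node(5,3) S=161.9854 payoff=0.0000 vs cont=1.8284 → 1.8284 [wait]  node(5,4) S=233.2862 payoff=0.0000 vs cont=0.0000 → 0.0000 [wait]  node(5,5) S=335.9714 payoff=0.0000 vs cont=0.0000 → 0.0000 [wait]  ⇒ S*(5)=54.2296
t_4: node(4,0) S=65.0793 payoff=41.4907 vs cont=40.6227 → 41.4907 [stop]  node(4,1) S=93.7252 payoff=12.8448 vs cont=20.0445 → 20.0445 [wait]  node(4,2) S=134.9800 payoff=0.0000 vs cont=6.2854 → 6.2854 [wait]  node(4,3) S=194.3939 payoff=0.0000 vs cont=0.9204 → 0.9204 [wait]  node(4,4) S=279.9598 payoff=0.0000 vs cont=0.0000 → 0.0000 [wait]  ⇒ S*(4)=65.0793
t_3: node(3,0) S=78.0998 payoff=28.4702 vs cont=30.5830 → 30.5830 [wait]  node(3,1) S=112.4768 payoff=0.0000 vs cont=13.1310 → 13.1310 [wait]  node(3,2) S=161.9854 payoff=0.0000 vs cont=3.6094 → 3.6094 [wait]  node(3,3) S=233.2862 payoff=0.0000 vs cont=0.4634 → 0.4634 [wait]  ⇒ S*(3)=-
t_2: node(2,0) S=93.7252 payoff=12.8448 vs cont=21.7477 → 21.7477 [wait]  node(2,1) S=134.9800 payoff=0.0000 vs cont=8.3563 → 8.3563 [wait]  node(2,2) S=194.3939 payoff=0.0000 vs cont=2.0411 → 2.0411 [wait]  ⇒ S*(2)=-
t_1: node(1,0) S=112.4768 payoff=0.0000 vs cont=14.9902 → 14.9902 [wait]  node(1,1) S=161.9854 payoff=0.0000 vs cont=5.1940 → 5.1940 [wait]  ⇒ S*(1)=-
t_0: node(0,0) S=134.9800 payoff=0.0000 vs cont=10.0587 → 10.0587 [wait]  ⇒ S*(0)=-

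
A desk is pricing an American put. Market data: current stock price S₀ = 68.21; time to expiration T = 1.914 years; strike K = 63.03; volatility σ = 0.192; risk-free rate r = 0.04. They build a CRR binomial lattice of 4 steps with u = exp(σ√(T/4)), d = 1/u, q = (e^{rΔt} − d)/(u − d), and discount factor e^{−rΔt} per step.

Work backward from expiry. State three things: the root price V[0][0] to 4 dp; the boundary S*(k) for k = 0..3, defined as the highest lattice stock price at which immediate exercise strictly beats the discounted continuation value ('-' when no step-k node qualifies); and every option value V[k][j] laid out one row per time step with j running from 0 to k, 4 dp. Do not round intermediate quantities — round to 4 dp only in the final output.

Δt=0.47850, u=1.14204, d=0.87563, q=0.53938, disc=e^(-rΔt)=0.98104
k=4 terminal: V=max(K-S,0) → 22.9316 10.7317 0.0000 0.0000 0.0000
k=3: j=0 S=45.7939 intr=17.2361 cont=16.0412 V=17.2361[EX]; j=1 S=59.7266 intr=3.3034 cont=4.8495 V=4.8495[hold]; j=2 S=77.8983 intr=0.0000 cont=0.0000 V=0.0000[hold]; j=3 S=101.5988 intr=0.0000 cont=0.0000 V=0.0000[hold]  S*(3)=45.7939
k=2: j=0 S=52.2983 intr=10.7317 cont=10.3549 V=10.7317[EX]; j=1 S=68.2100 intr=0.0000 cont=2.1914 V=2.1914[hold]; j=2 S=88.9628 intr=0.0000 cont=0.0000 V=0.0000[hold]  S*(2)=52.2983
k=1: j=0 S=59.7266 intr=3.3034 cont=6.0091 V=6.0091[hold]; j=1 S=77.8983 intr=0.0000 cont=0.9903 V=0.9903[hold]  S*(1)=-
k=0: j=0 S=68.2100 intr=0.0000 cont=3.2394 V=3.2394[hold]  S*(0)=-

price = 3.2394
boundary = - - 52.2983 45.7939
tree:
3.2394
6.0091 0.9903
10.7317 2.1914 0.0000
17.2361 4.8495 0.0000 0.0000
22.9316 10.7317 0.0000 0.0000 0.0000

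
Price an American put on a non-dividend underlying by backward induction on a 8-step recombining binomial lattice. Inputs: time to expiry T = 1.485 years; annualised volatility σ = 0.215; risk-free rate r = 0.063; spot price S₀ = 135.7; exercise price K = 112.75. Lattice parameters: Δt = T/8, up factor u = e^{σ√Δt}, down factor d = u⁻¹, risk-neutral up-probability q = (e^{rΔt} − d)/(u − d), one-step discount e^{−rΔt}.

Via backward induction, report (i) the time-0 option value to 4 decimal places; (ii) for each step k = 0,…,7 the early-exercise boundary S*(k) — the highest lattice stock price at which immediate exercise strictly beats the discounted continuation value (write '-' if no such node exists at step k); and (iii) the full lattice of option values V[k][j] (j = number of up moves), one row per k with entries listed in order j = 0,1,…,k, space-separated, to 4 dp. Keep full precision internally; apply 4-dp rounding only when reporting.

Δt=0.18563, u=1.09706, d=0.91153, q=0.54026, disc=e^(-rΔt)=0.98837
k=8 terminal: V=max(K-S,0) → 48.0735 34.9096 19.0665 0.0000 0.0000 0.0000 0.0000 0.0000 0.0000
k=7: j=0 S=70.9538 intr=41.7962 cont=40.4853 V=41.7962[EX]; j=1 S=85.3953 intr=27.3547 cont=26.0438 V=27.3547[EX]; j=2 S=102.7762 intr=9.9738 cont=8.6637 V=9.9738[EX]; j=3 S=123.6946 intr=0.0000 cont=0.0000 V=0.0000[hold]; j=4 S=148.8706 intr=0.0000 cont=0.0000 V=0.0000[hold]; j=5 S=179.1708 intr=0.0000 cont=0.0000 V=0.0000[hold]; j=6 S=215.6382 intr=0.0000 cont=0.0000 V=0.0000[hold]; j=7 S=259.5279 intr=0.0000 cont=0.0000 V=0.0000[hold]  S*(7)=102.7762
k=6: j=0 S=77.8404 intr=34.9096 cont=33.5988 V=34.9096[EX]; j=1 S=93.6835 intr=19.0665 cont=17.7556 V=19.0665[EX]; j=2 S=112.7513 intr=0.0000 cont=4.5320 V=4.5320[hold]; j=3 S=135.7000 intr=0.0000 cont=0.0000 V=0.0000[hold]; j=4 S=163.3196 intr=0.0000 cont=0.0000 V=0.0000[hold]; j=5 S=196.5606 intr=0.0000 cont=0.0000 V=0.0000[hold]; j=6 S=236.5674 intr=0.0000 cont=0.0000 V=0.0000[hold]  S*(6)=93.6835
k=5: j=0 S=85.3953 intr=27.3547 cont=26.0438 V=27.3547[EX]; j=1 S=102.7762 intr=9.9738 cont=11.0837 V=11.0837[hold]; j=2 S=123.6946 intr=0.0000 cont=2.0593 V=2.0593[hold]; j=3 S=148.8706 intr=0.0000 cont=0.0000 V=0.0000[hold]; j=4 S=179.1708 intr=0.0000 cont=0.0000 V=0.0000[hold]; j=5 S=215.6382 intr=0.0000 cont=0.0000 V=0.0000[hold]  S*(5)=85.3953
k=4: j=0 S=93.6835 intr=19.0665 cont=18.3483 V=19.0665[EX]; j=1 S=112.7513 intr=0.0000 cont=6.1360 V=6.1360[hold]; j=2 S=135.7000 intr=0.0000 cont=0.9357 V=0.9357[hold]; j=3 S=163.3196 intr=0.0000 cont=0.0000 V=0.0000[hold]; j=4 S=196.5606 intr=0.0000 cont=0.0000 V=0.0000[hold]  S*(4)=93.6835
k=3: j=0 S=102.7762 intr=9.9738 cont=11.9402 V=11.9402[hold]; j=1 S=123.6946 intr=0.0000 cont=3.2878 V=3.2878[hold]; j=2 S=148.8706 intr=0.0000 cont=0.4252 V=0.4252[hold]; j=3 S=179.1708 intr=0.0000 cont=0.0000 V=0.0000[hold]  S*(3)=-
k=2: j=0 S=112.7513 intr=0.0000 cont=7.1812 V=7.1812[hold]; j=1 S=135.7000 intr=0.0000 cont=1.7210 V=1.7210[hold]; j=2 S=163.3196 intr=0.0000 cont=0.1932 V=0.1932[hold]  S*(2)=-
k=1: j=0 S=123.6946 intr=0.0000 cont=4.1821 V=4.1821[hold]; j=1 S=148.8706 intr=0.0000 cont=0.8852 V=0.8852[hold]  S*(1)=-
k=0: j=0 S=135.7000 intr=0.0000 cont=2.3730 V=2.3730[hold]  S*(0)=-

price = 2.3730
boundary = - - - - 93.6835 85.3953 93.6835 102.7762
tree:
2.3730
4.1821 0.8852
7.1812 1.7210 0.1932
11.9402 3.2878 0.4252 0.0000
19.0665 6.1360 0.9357 0.0000 0.0000
27.3547 11.0837 2.0593 0.0000 0.0000 0.0000
34.9096 19.0665 4.5320 0.0000 0.0000 0.0000 0.0000
41.7962 27.3547 9.9738 0.0000 0.0000 0.0000 0.0000 0.0000
48.0735 34.9096 19.0665 0.0000 0.0000 0.0000 0.0000 0.0000 0.0000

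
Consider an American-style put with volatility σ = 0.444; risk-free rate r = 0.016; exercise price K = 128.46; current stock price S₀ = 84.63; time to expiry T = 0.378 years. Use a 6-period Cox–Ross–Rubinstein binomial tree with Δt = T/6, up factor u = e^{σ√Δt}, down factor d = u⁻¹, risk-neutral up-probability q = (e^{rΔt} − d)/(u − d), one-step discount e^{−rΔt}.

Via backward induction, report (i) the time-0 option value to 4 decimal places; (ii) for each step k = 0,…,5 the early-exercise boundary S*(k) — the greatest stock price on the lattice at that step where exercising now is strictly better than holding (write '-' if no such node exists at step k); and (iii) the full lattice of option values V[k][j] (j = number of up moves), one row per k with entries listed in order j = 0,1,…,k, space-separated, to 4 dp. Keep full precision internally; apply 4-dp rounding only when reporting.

Δt=0.06300  u=1.11789  d=0.89454  q=0.47668  discount=0.99899
step 6 (expiry): payoffs max(K−S,0) = 85.0960 74.2689 60.7386 43.8300 22.6997 0.0000 0.0000
step 5: (k=5,j=0): S=48.4762, (K−S)⁺=79.9838, hold=79.8544 ⇒ V=79.9838 exercise | (k=5,j=1): S=60.5797, (K−S)⁺=67.8803, hold=67.7509 ⇒ V=67.8803 exercise | (k=5,j=2): S=75.7051, (K−S)⁺=52.7549, hold=52.6255 ⇒ V=52.7549 exercise | (k=5,j=3): S=94.6070, (K−S)⁺=33.8530, hold=33.7235 ⇒ V=33.8530 exercise | (k=5,j=4): S=118.2284, (K−S)⁺=10.2316, hold=11.8672 ⇒ V=11.8672 continue | (k=5,j=5): S=147.7474, (K−S)⁺=0.0000, hold=0.0000 ⇒ V=0.0000 continue  boundary S*=94.6070
step 4: (k=4,j=0): S=54.1911, (K−S)⁺=74.2689, hold=74.1395 ⇒ V=74.2689 exercise | (k=4,j=1): S=67.7214, (K−S)⁺=60.7386, hold=60.6092 ⇒ V=60.7386 exercise | (k=4,j=2): S=84.6300, (K−S)⁺=43.8300, hold=43.7006 ⇒ V=43.8300 exercise | (k=4,j=3): S=105.7603, (K−S)⁺=22.6997, hold=23.3491 ⇒ V=23.3491 continue | (k=4,j=4): S=132.1663, (K−S)⁺=0.0000, hold=6.2040 ⇒ V=6.2040 continue  boundary S*=84.6300
step 3: (k=3,j=0): S=60.5797, (K−S)⁺=67.8803, hold=67.7509 ⇒ V=67.8803 exercise | (k=3,j=1): S=75.7051, (K−S)⁺=52.7549, hold=52.6255 ⇒ V=52.7549 exercise | (k=3,j=2): S=94.6070, (K−S)⁺=33.8530, hold=34.0328 ⇒ V=34.0328 continue | (k=3,j=3): S=118.2284, (K−S)⁺=10.2316, hold=15.1611 ⇒ V=15.1611 continue  boundary S*=75.7051
step 2: (k=2,j=0): S=67.7214, (K−S)⁺=60.7386, hold=60.6092 ⇒ V=60.7386 exercise | (k=2,j=1): S=84.6300, (K−S)⁺=43.8300, hold=43.7862 ⇒ V=43.8300 exercise | (k=2,j=2): S=105.7603, (K−S)⁺=22.6997, hold=25.0117 ⇒ V=25.0117 continue  boundary S*=84.6300
step 1: (k=1,j=0): S=75.7051, (K−S)⁺=52.7549, hold=52.6255 ⇒ V=52.7549 exercise | (k=1,j=1): S=94.6070, (K−S)⁺=33.8530, hold=34.8245 ⇒ V=34.8245 continue  boundary S*=75.7051
step 0: (k=0,j=0): S=84.6300, (K−S)⁺=43.8300, hold=44.1632 ⇒ V=44.1632 continue  boundary S*=-

price = 44.1632
boundary = - 75.7051 84.6300 75.7051 84.6300 94.6070
tree:
44.1632
52.7549 34.8245
60.7386 43.8300 25.0117
67.8803 52.7549 34.0328 15.1611
74.2689 60.7386 43.8300 23.3491 6.2040
79.9838 67.8803 52.7549 33.8530 11.8672 0.0000
85.0960 74.2689 60.7386 43.8300 22.6997 0.0000 0.0000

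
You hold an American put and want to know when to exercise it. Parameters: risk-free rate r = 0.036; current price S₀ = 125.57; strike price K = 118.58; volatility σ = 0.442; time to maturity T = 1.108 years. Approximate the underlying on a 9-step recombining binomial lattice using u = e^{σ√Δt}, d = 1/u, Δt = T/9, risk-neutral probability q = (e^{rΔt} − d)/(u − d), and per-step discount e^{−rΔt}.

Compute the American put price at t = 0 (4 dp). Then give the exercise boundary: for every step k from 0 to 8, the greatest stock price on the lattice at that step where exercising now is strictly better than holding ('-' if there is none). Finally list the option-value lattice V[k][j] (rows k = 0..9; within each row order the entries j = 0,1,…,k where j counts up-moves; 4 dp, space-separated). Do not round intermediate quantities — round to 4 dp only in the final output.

price = 17.5786
boundary = - - - - 67.5266 57.8259 67.5266 78.8547 92.0832
tree:
17.5786
23.9844 10.6789
31.8440 15.5414 5.4165
41.0053 22.0388 8.5216 2.0429
51.0534 30.3079 13.1258 3.5240 0.4287
60.7541 40.1893 19.6944 6.0049 0.8211 0.0000
69.0613 51.0534 28.5843 10.0752 1.5726 0.0000 0.0000
76.1750 60.7541 39.7253 16.5656 3.0120 0.0000 0.0000 0.0000
82.2668 69.0613 51.0534 26.4968 5.7689 0.0000 0.0000 0.0000 0.0000
87.4835 76.1750 60.7541 39.7253 11.0491 0.0000 0.0000 0.0000 0.0000 0.0000

params: Δt=0.12311 u=1.16776 d=0.85634 q=0.47557 e^(-rΔt)=0.99558
t_9 payoffs: 87.4835 76.1750 60.7541 39.7253 11.0491 0.0000 0.0000 0.0000 0.0000 0.0000
t_8: node(8,0) S=36.3132 payoff=82.2668 vs cont=81.7425 → 82.2668 [stop]  node(8,1) S=49.5187 payoff=69.0613 vs cont=68.5369 → 69.0613 [stop]  node(8,2) S=67.5266 payoff=51.0534 vs cont=50.5290 → 51.0534 [stop]  node(8,3) S=92.0832 payoff=26.4968 vs cont=25.9724 → 26.4968 [stop]  node(8,4) S=125.5700 payoff=0.0000 vs cont=5.7689 → 5.7689 [wait]  node(8,5) S=171.2345 payoff=0.0000 vs cont=0.0000 → 0.0000 [wait]  node(8,6) S=233.5053 payoff=0.0000 vs cont=0.0000 → 0.0000 [wait]  node(8,7) S=318.4214 payoff=0.0000 vs cont=0.0000 → 0.0000 [wait]  node(8,8) S=434.2179 payoff=0.0000 vs cont=0.0000 → 0.0000 [wait]  ⇒ S*(8)=92.0832
t_7: node(7,0) S=42.4050 payoff=76.1750 vs cont=75.6506 → 76.1750 [stop]  node(7,1) S=57.8259 payoff=60.7541 vs cont=60.2297 → 60.7541 [stop]  node(7,2) S=78.8547 payoff=39.7253 vs cont=39.2009 → 39.7253 [stop]  node(7,3) S=107.5309 payoff=11.0491 vs cont=16.5656 → 16.5656 [wait]  node(7,4) S=146.6353 payoff=0.0000 vs cont=3.0120 → 3.0120 [wait]  node(7,5) S=199.9604 payoff=0.0000 vs cont=0.0000 → 0.0000 [wait]  node(7,6) S=272.6777 payoff=0.0000 vs cont=0.0000 → 0.0000 [wait]  node(7,7) S=371.8391 payoff=0.0000 vs cont=0.0000 → 0.0000 [wait]  ⇒ S*(7)=78.8547
t_6: node(6,0) S=49.5187 payoff=69.0613 vs cont=68.5369 → 69.0613 [stop]  node(6,1) S=67.5266 payoff=51.0534 vs cont=50.5290 → 51.0534 [stop]  node(6,2) S=92.0832 payoff=26.4968 vs cont=28.5843 → 28.5843 [wait]  node(6,3) S=125.5700 payoff=0.0000 vs cont=10.0752 → 10.0752 [wait]  node(6,4) S=171.2345 payoff=0.0000 vs cont=1.5726 → 1.5726 [wait]  node(6,5) S=233.5053 payoff=0.0000 vs cont=0.0000 → 0.0000 [wait]  node(6,6) S=318.4214 payoff=0.0000 vs cont=0.0000 → 0.0000 [wait]  ⇒ S*(6)=67.5266
t_5: node(5,0) S=57.8259 payoff=60.7541 vs cont=60.2297 → 60.7541 [stop]  node(5,1) S=78.8547 payoff=39.7253 vs cont=40.1893 → 40.1893 [wait]  node(5,2) S=107.5309 payoff=11.0491 vs cont=19.6944 → 19.6944 [wait]  node(5,3) S=146.6353 payoff=0.0000 vs cont=6.0049 → 6.0049 [wait]  node(5,4) S=199.9604 payoff=0.0000 vs cont=0.8211 → 0.8211 [wait]  node(5,5) S=272.6777 payoff=0.0000 vs cont=0.0000 → 0.0000 [wait]  ⇒ S*(5)=57.8259
t_4: node(4,0) S=67.5266 payoff=51.0534 vs cont=50.7487 → 51.0534 [stop]  node(4,1) S=92.0832 payoff=26.4968 vs cont=30.3079 → 30.3079 [wait]  node(4,2) S=125.5700 payoff=0.0000 vs cont=13.1258 → 13.1258 [wait]  node(4,3) S=171.2345 payoff=0.0000 vs cont=3.5240 → 3.5240 [wait]  node(4,4) S=233.5053 payoff=0.0000 vs cont=0.4287 → 0.4287 [wait]  ⇒ S*(4)=67.5266
t_3: node(3,0) S=78.8547 payoff=39.7253 vs cont=41.0053 → 41.0053 [wait]  node(3,1) S=107.5309 payoff=11.0491 vs cont=22.0388 → 22.0388 [wait]  node(3,2) S=146.6353 payoff=0.0000 vs cont=8.5216 → 8.5216 [wait]  node(3,3) S=199.9604 payoff=0.0000 vs cont=2.0429 → 2.0429 [wait]  ⇒ S*(3)=-
t_2: node(2,0) S=92.0832 payoff=26.4968 vs cont=31.8440 → 31.8440 [wait]  node(2,1) S=125.5700 payoff=0.0000 vs cont=15.5414 → 15.5414 [wait]  node(2,2) S=171.2345 payoff=0.0000 vs cont=5.4165 → 5.4165 [wait]  ⇒ S*(2)=-
t_1: node(1,0) S=107.5309 payoff=11.0491 vs cont=23.9844 → 23.9844 [wait]  node(1,1) S=146.6353 payoff=0.0000 vs cont=10.6789 → 10.6789 [wait]  ⇒ S*(1)=-
t_0: node(0,0) S=125.5700 payoff=0.0000 vs cont=17.5786 → 17.5786 [wait]  ⇒ S*(0)=-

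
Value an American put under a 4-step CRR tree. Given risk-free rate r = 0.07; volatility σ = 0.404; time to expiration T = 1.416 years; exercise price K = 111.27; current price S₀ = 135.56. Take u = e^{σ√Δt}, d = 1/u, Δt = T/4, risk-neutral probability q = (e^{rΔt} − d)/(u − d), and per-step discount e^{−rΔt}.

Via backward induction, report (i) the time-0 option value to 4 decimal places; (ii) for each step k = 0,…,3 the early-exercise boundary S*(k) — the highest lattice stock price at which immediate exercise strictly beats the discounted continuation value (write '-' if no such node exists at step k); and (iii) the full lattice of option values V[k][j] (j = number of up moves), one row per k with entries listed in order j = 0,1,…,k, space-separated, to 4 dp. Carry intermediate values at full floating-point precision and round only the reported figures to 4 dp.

Δt=0.35400  u=1.27172  d=0.78634  q=0.49188  discount=0.97552
step 4 (expiry): payoffs max(K−S,0) = 59.4421 27.4500 0.0000 0.0000 0.0000
step 3: (k=3,j=0): S=65.9106, (K−S)⁺=45.3594, hold=42.6360 ⇒ V=45.3594 exercise | (k=3,j=1): S=106.5957, (K−S)⁺=4.6743, hold=13.6064 ⇒ V=13.6064 continue | (k=3,j=2): S=172.3946, (K−S)⁺=0.0000, hold=0.0000 ⇒ V=0.0000 continue | (k=3,j=3): S=278.8095, (K−S)⁺=0.0000, hold=0.0000 ⇒ V=0.0000 continue  boundary S*=65.9106
step 2: (k=2,j=0): S=83.8200, (K−S)⁺=27.4500, hold=29.0126 ⇒ V=29.0126 continue | (k=2,j=1): S=135.5600, (K−S)⁺=0.0000, hold=6.7444 ⇒ V=6.7444 continue | (k=2,j=2): S=219.2379, (K−S)⁺=0.0000, hold=0.0000 ⇒ V=0.0000 continue  boundary S*=-
step 1: (k=1,j=0): S=106.5957, (K−S)⁺=4.6743, hold=17.6172 ⇒ V=17.6172 continue | (k=1,j=1): S=172.3946, (K−S)⁺=0.0000, hold=3.3431 ⇒ V=3.3431 continue  boundary S*=-
step 0: (k=0,j=0): S=135.5600, (K−S)⁺=0.0000, hold=10.3366 ⇒ V=10.3366 continue  boundary S*=-

price = 10.3366
boundary = - - - 65.9106
tree:
10.3366
17.6172 3.3431
29.0126 6.7444 0.0000
45.3594 13.6064 0.0000 0.0000
59.4421 27.4500 0.0000 0.0000 0.0000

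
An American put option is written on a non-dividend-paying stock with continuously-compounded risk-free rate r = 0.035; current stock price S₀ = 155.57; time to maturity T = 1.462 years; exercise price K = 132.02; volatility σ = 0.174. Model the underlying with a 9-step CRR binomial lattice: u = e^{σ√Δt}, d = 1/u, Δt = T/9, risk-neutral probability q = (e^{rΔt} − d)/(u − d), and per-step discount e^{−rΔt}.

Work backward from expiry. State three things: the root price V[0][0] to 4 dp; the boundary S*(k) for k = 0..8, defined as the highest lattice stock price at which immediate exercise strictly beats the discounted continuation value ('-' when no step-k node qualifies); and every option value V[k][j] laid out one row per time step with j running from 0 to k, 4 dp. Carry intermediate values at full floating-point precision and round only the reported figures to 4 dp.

params: Δt=0.16244 u=1.07265 d=0.93227 q=0.52309 e^(-rΔt)=0.99433
t_9 payoffs: 49.2613 36.8002 22.4627 5.9664 0.0000 0.0000 0.0000 0.0000 0.0000 0.0000
t_8: node(8,0) S=88.7709 payoff=43.2491 vs cont=42.5007 → 43.2491 [stop]  node(8,1) S=102.1373 payoff=29.8827 vs cont=29.1342 → 29.8827 [stop]  node(8,2) S=117.5163 payoff=14.5037 vs cont=13.7552 → 14.5037 [stop]  node(8,3) S=135.2110 payoff=0.0000 vs cont=2.8293 → 2.8293 [wait]  node(8,4) S=155.5700 payoff=0.0000 vs cont=0.0000 → 0.0000 [wait]  node(8,5) S=178.9945 payoff=0.0000 vs cont=0.0000 → 0.0000 [wait]  node(8,6) S=205.9461 payoff=0.0000 vs cont=0.0000 → 0.0000 [wait]  node(8,7) S=236.9558 payoff=0.0000 vs cont=0.0000 → 0.0000 [wait]  node(8,8) S=272.6348 payoff=0.0000 vs cont=0.0000 → 0.0000 [wait]  ⇒ S*(8)=117.5163
t_7: node(7,0) S=95.2198 payoff=36.8002 vs cont=36.0517 → 36.8002 [stop]  node(7,1) S=109.5573 payoff=22.4627 vs cont=21.7142 → 22.4627 [stop]  node(7,2) S=126.0536 payoff=5.9664 vs cont=8.3493 → 8.3493 [wait]  node(7,3) S=145.0337 payoff=0.0000 vs cont=1.3417 → 1.3417 [wait]  node(7,4) S=166.8717 payoff=0.0000 vs cont=0.0000 → 0.0000 [wait]  node(7,5) S=191.9980 payoff=0.0000 vs cont=0.0000 → 0.0000 [wait]  node(7,6) S=220.9075 payoff=0.0000 vs cont=0.0000 → 0.0000 [wait]  node(7,7) S=254.1700 payoff=0.0000 vs cont=0.0000 → 0.0000 [wait]  ⇒ S*(7)=109.5573
t_6: node(6,0) S=102.1373 payoff=29.8827 vs cont=29.1342 → 29.8827 [stop]  node(6,1) S=117.5163 payoff=14.5037 vs cont=14.9946 → 14.9946 [wait]  node(6,2) S=135.2110 payoff=0.0000 vs cont=4.6571 → 4.6571 [wait]  node(6,3) S=155.5700 payoff=0.0000 vs cont=0.6362 → 0.6362 [wait]  node(6,4) S=178.9945 payoff=0.0000 vs cont=0.0000 → 0.0000 [wait]  node(6,5) S=205.9461 payoff=0.0000 vs cont=0.0000 → 0.0000 [wait]  node(6,6) S=236.9558 payoff=0.0000 vs cont=0.0000 → 0.0000 [wait]  ⇒ S*(6)=102.1373
t_5: node(5,0) S=109.5573 payoff=22.4627 vs cont=21.9696 → 22.4627 [stop]  node(5,1) S=126.0536 payoff=5.9664 vs cont=9.5328 → 9.5328 [wait]  node(5,2) S=145.0337 payoff=0.0000 vs cont=2.5393 → 2.5393 [wait]  node(5,3) S=166.8717 payoff=0.0000 vs cont=0.3017 → 0.3017 [wait]  node(5,4) S=191.9980 payoff=0.0000 vs cont=0.0000 → 0.0000 [wait]  node(5,5) S=220.9075 payoff=0.0000 vs cont=0.0000 → 0.0000 [wait]  ⇒ S*(5)=109.5573
t_4: node(4,0) S=117.5163 payoff=14.5037 vs cont=15.6101 → 15.6101 [wait]  node(4,1) S=135.2110 payoff=0.0000 vs cont=5.8412 → 5.8412 [wait]  node(4,2) S=155.5700 payoff=0.0000 vs cont=1.3611 → 1.3611 [wait]  node(4,3) S=178.9945 payoff=0.0000 vs cont=0.1431 → 0.1431 [wait]  node(4,4) S=205.9461 payoff=0.0000 vs cont=0.0000 → 0.0000 [wait]  ⇒ S*(4)=-
t_3: node(3,0) S=126.0536 payoff=5.9664 vs cont=10.4406 → 10.4406 [wait]  node(3,1) S=145.0337 payoff=0.0000 vs cont=3.4779 → 3.4779 [wait]  node(3,2) S=166.8717 payoff=0.0000 vs cont=0.7198 → 0.7198 [wait]  node(3,3) S=191.9980 payoff=0.0000 vs cont=0.0678 → 0.0678 [wait]  ⇒ S*(3)=-
t_2: node(2,0) S=135.2110 payoff=0.0000 vs cont=6.7599 → 6.7599 [wait]  node(2,1) S=155.5700 payoff=0.0000 vs cont=2.0236 → 2.0236 [wait]  node(2,2) S=178.9945 payoff=0.0000 vs cont=0.3766 → 0.3766 [wait]  ⇒ S*(2)=-
t_1: node(1,0) S=145.0337 payoff=0.0000 vs cont=4.2581 → 4.2581 [wait]  node(1,1) S=166.8717 payoff=0.0000 vs cont=1.1555 → 1.1555 [wait]  ⇒ S*(1)=-
t_0: node(0,0) S=155.5700 payoff=0.0000 vs cont=2.6202 → 2.6202 [wait]  ⇒ S*(0)=-

price = 2.6202
boundary = - - - - - 109.5573 102.1373 109.5573 117.5163
tree:
2.6202
4.2581 1.1555
6.7599 2.0236 0.3766
10.4406 3.4779 0.7198 0.0678
15.6101 5.8412 1.3611 0.1431 0.0000
22.4627 9.5328 2.5393 0.3017 0.0000 0.0000
29.8827 14.9946 4.6571 0.6362 0.0000 0.0000 0.0000
36.8002 22.4627 8.3493 1.3417 0.0000 0.0000 0.0000 0.0000
43.2491 29.8827 14.5037 2.8293 0.0000 0.0000 0.0000 0.0000 0.0000
49.2613 36.8002 22.4627 5.9664 0.0000 0.0000 0.0000 0.0000 0.0000 0.0000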